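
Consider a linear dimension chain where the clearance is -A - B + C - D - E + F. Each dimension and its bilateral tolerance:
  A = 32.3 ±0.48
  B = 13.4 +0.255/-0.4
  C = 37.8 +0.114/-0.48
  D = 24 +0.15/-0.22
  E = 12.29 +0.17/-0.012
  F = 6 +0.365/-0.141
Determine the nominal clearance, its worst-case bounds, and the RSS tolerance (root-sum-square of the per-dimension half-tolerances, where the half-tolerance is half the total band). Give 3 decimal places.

Stack each dimension's contribution:
  -A: nom -32.300 → Σnom=-32.300; wc +0.480/-0.480 → slack +0.480/-0.480; half-tol=0.480, Σhalf²=0.230400
  -B: nom -13.400 → Σnom=-45.700; wc +0.400/-0.255 → slack +0.880/-0.735; half-tol=0.328, Σhalf²=0.337656
  +C: nom +37.800 → Σnom=-7.900; wc +0.114/-0.480 → slack +0.994/-1.215; half-tol=0.297, Σhalf²=0.425865
  -D: nom -24.000 → Σnom=-31.900; wc +0.220/-0.150 → slack +1.214/-1.365; half-tol=0.185, Σhalf²=0.460090
  -E: nom -12.290 → Σnom=-44.190; wc +0.012/-0.170 → slack +1.226/-1.535; half-tol=0.091, Σhalf²=0.468371
  +F: nom +6.000 → Σnom=-38.190; wc +0.365/-0.141 → slack +1.591/-1.676; half-tol=0.253, Σhalf²=0.532380
Nominal = -38.190. Worst-case = [-38.190 - 1.676, -38.190 + 1.591] = [-39.866, -36.599]. RSS = √0.532380 = 0.730.

nominal=-38.190 wc=[-39.866,-36.599] rss=0.730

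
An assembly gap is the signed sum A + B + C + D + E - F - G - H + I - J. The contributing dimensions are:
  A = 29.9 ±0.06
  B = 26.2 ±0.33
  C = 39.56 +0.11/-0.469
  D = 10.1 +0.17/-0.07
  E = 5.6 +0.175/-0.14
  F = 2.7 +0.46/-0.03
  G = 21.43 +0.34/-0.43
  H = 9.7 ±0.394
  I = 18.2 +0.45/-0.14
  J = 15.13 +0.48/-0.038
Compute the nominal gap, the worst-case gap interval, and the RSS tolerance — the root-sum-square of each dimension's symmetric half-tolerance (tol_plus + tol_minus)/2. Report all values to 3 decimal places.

Stack each dimension's contribution:
  +A: nom +29.900 → Σnom=29.900; wc +0.060/-0.060 → slack +0.060/-0.060; half-tol=0.060, Σhalf²=0.003600
  +B: nom +26.200 → Σnom=56.100; wc +0.330/-0.330 → slack +0.390/-0.390; half-tol=0.330, Σhalf²=0.112500
  +C: nom +39.560 → Σnom=95.660; wc +0.110/-0.469 → slack +0.500/-0.859; half-tol=0.289, Σhalf²=0.196310
  +D: nom +10.100 → Σnom=105.760; wc +0.170/-0.070 → slack +0.670/-0.929; half-tol=0.120, Σhalf²=0.210710
  +E: nom +5.600 → Σnom=111.360; wc +0.175/-0.140 → slack +0.845/-1.069; half-tol=0.158, Σhalf²=0.235517
  -F: nom -2.700 → Σnom=108.660; wc +0.030/-0.460 → slack +0.875/-1.529; half-tol=0.245, Σhalf²=0.295542
  -G: nom -21.430 → Σnom=87.230; wc +0.430/-0.340 → slack +1.305/-1.869; half-tol=0.385, Σhalf²=0.443767
  -H: nom -9.700 → Σnom=77.530; wc +0.394/-0.394 → slack +1.699/-2.263; half-tol=0.394, Σhalf²=0.599002
  +I: nom +18.200 → Σnom=95.730; wc +0.450/-0.140 → slack +2.149/-2.403; half-tol=0.295, Σhalf²=0.686028
  -J: nom -15.130 → Σnom=80.600; wc +0.038/-0.480 → slack +2.187/-2.883; half-tol=0.259, Σhalf²=0.753108
Nominal = 80.600. Worst-case = [80.600 - 2.883, 80.600 + 2.187] = [77.717, 82.787]. RSS = √0.753108 = 0.868.

nominal=80.600 wc=[77.717,82.787] rss=0.868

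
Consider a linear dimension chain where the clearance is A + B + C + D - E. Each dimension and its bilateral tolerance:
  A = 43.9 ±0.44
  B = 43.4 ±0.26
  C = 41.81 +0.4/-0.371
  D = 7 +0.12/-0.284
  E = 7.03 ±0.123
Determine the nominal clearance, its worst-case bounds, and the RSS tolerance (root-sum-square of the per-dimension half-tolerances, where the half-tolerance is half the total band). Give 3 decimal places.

nominal=129.080 wc=[127.602,130.423] rss=0.682

Stack each dimension's contribution:
  +A: nom +43.900 → Σnom=43.900; wc +0.440/-0.440 → slack +0.440/-0.440; half-tol=0.440, Σhalf²=0.193600
  +B: nom +43.400 → Σnom=87.300; wc +0.260/-0.260 → slack +0.700/-0.700; half-tol=0.260, Σhalf²=0.261200
  +C: nom +41.810 → Σnom=129.110; wc +0.400/-0.371 → slack +1.100/-1.071; half-tol=0.386, Σhalf²=0.409810
  +D: nom +7.000 → Σnom=136.110; wc +0.120/-0.284 → slack +1.220/-1.355; half-tol=0.202, Σhalf²=0.450614
  -E: nom -7.030 → Σnom=129.080; wc +0.123/-0.123 → slack +1.343/-1.478; half-tol=0.123, Σhalf²=0.465743
Nominal = 129.080. Worst-case = [129.080 - 1.478, 129.080 + 1.343] = [127.602, 130.423]. RSS = √0.465743 = 0.682.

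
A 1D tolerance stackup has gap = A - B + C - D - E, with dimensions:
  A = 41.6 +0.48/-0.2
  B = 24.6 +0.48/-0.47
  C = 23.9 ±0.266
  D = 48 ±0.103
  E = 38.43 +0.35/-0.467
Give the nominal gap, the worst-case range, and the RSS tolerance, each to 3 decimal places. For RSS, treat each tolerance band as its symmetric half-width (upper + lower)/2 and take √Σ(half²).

Stack each dimension's contribution:
  +A: nom +41.600 → Σnom=41.600; wc +0.480/-0.200 → slack +0.480/-0.200; half-tol=0.340, Σhalf²=0.115600
  -B: nom -24.600 → Σnom=17.000; wc +0.470/-0.480 → slack +0.950/-0.680; half-tol=0.475, Σhalf²=0.341225
  +C: nom +23.900 → Σnom=40.900; wc +0.266/-0.266 → slack +1.216/-0.946; half-tol=0.266, Σhalf²=0.411981
  -D: nom -48.000 → Σnom=-7.100; wc +0.103/-0.103 → slack +1.319/-1.049; half-tol=0.103, Σhalf²=0.422590
  -E: nom -38.430 → Σnom=-45.530; wc +0.467/-0.350 → slack +1.786/-1.399; half-tol=0.408, Σhalf²=0.589462
Nominal = -45.530. Worst-case = [-45.530 - 1.399, -45.530 + 1.786] = [-46.929, -43.744]. RSS = √0.589462 = 0.768.

nominal=-45.530 wc=[-46.929,-43.744] rss=0.768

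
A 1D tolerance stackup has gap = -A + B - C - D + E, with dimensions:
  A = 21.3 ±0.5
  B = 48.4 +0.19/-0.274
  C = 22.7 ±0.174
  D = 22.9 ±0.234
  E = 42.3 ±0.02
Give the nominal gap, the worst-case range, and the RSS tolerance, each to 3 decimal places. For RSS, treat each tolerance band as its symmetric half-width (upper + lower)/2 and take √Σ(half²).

nominal=23.800 wc=[22.598,24.918] rss=0.624

Stack each dimension's contribution:
  -A: nom -21.300 → Σnom=-21.300; wc +0.500/-0.500 → slack +0.500/-0.500; half-tol=0.500, Σhalf²=0.250000
  +B: nom +48.400 → Σnom=27.100; wc +0.190/-0.274 → slack +0.690/-0.774; half-tol=0.232, Σhalf²=0.303824
  -C: nom -22.700 → Σnom=4.400; wc +0.174/-0.174 → slack +0.864/-0.948; half-tol=0.174, Σhalf²=0.334100
  -D: nom -22.900 → Σnom=-18.500; wc +0.234/-0.234 → slack +1.098/-1.182; half-tol=0.234, Σhalf²=0.388856
  +E: nom +42.300 → Σnom=23.800; wc +0.020/-0.020 → slack +1.118/-1.202; half-tol=0.020, Σhalf²=0.389256
Nominal = 23.800. Worst-case = [23.800 - 1.202, 23.800 + 1.118] = [22.598, 24.918]. RSS = √0.389256 = 0.624.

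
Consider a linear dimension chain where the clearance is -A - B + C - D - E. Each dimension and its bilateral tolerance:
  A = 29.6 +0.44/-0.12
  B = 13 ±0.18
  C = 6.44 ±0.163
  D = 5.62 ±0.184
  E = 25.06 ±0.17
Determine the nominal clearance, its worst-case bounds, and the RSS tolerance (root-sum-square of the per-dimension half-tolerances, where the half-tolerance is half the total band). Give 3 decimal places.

Stack each dimension's contribution:
  -A: nom -29.600 → Σnom=-29.600; wc +0.120/-0.440 → slack +0.120/-0.440; half-tol=0.280, Σhalf²=0.078400
  -B: nom -13.000 → Σnom=-42.600; wc +0.180/-0.180 → slack +0.300/-0.620; half-tol=0.180, Σhalf²=0.110800
  +C: nom +6.440 → Σnom=-36.160; wc +0.163/-0.163 → slack +0.463/-0.783; half-tol=0.163, Σhalf²=0.137369
  -D: nom -5.620 → Σnom=-41.780; wc +0.184/-0.184 → slack +0.647/-0.967; half-tol=0.184, Σhalf²=0.171225
  -E: nom -25.060 → Σnom=-66.840; wc +0.170/-0.170 → slack +0.817/-1.137; half-tol=0.170, Σhalf²=0.200125
Nominal = -66.840. Worst-case = [-66.840 - 1.137, -66.840 + 0.817] = [-67.977, -66.023]. RSS = √0.200125 = 0.447.

nominal=-66.840 wc=[-67.977,-66.023] rss=0.447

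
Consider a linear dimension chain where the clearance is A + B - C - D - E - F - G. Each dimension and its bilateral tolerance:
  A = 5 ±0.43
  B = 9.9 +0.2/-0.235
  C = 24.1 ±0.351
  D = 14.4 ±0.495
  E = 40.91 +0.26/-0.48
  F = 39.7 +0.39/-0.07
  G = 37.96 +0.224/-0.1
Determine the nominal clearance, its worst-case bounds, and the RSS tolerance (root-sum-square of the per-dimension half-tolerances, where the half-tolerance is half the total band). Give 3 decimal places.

nominal=-142.170 wc=[-144.555,-140.044] rss=0.904

Stack each dimension's contribution:
  +A: nom +5.000 → Σnom=5.000; wc +0.430/-0.430 → slack +0.430/-0.430; half-tol=0.430, Σhalf²=0.184900
  +B: nom +9.900 → Σnom=14.900; wc +0.200/-0.235 → slack +0.630/-0.665; half-tol=0.217, Σhalf²=0.232206
  -C: nom -24.100 → Σnom=-9.200; wc +0.351/-0.351 → slack +0.981/-1.016; half-tol=0.351, Σhalf²=0.355407
  -D: nom -14.400 → Σnom=-23.600; wc +0.495/-0.495 → slack +1.476/-1.511; half-tol=0.495, Σhalf²=0.600432
  -E: nom -40.910 → Σnom=-64.510; wc +0.480/-0.260 → slack +1.956/-1.771; half-tol=0.370, Σhalf²=0.737332
  -F: nom -39.700 → Σnom=-104.210; wc +0.070/-0.390 → slack +2.026/-2.161; half-tol=0.230, Σhalf²=0.790232
  -G: nom -37.960 → Σnom=-142.170; wc +0.100/-0.224 → slack +2.126/-2.385; half-tol=0.162, Σhalf²=0.816476
Nominal = -142.170. Worst-case = [-142.170 - 2.385, -142.170 + 2.126] = [-144.555, -140.044]. RSS = √0.816476 = 0.904.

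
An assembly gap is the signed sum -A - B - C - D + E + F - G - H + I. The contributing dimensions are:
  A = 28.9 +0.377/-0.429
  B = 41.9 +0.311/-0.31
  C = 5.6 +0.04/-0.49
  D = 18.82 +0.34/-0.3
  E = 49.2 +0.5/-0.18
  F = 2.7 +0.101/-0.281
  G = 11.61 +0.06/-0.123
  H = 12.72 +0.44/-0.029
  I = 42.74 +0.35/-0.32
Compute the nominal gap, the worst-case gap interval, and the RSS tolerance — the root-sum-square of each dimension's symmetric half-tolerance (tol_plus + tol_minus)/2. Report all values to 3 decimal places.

Stack each dimension's contribution:
  -A: nom -28.900 → Σnom=-28.900; wc +0.429/-0.377 → slack +0.429/-0.377; half-tol=0.403, Σhalf²=0.162409
  -B: nom -41.900 → Σnom=-70.800; wc +0.310/-0.311 → slack +0.739/-0.688; half-tol=0.310, Σhalf²=0.258819
  -C: nom -5.600 → Σnom=-76.400; wc +0.490/-0.040 → slack +1.229/-0.728; half-tol=0.265, Σhalf²=0.329044
  -D: nom -18.820 → Σnom=-95.220; wc +0.300/-0.340 → slack +1.529/-1.068; half-tol=0.320, Σhalf²=0.431444
  +E: nom +49.200 → Σnom=-46.020; wc +0.500/-0.180 → slack +2.029/-1.248; half-tol=0.340, Σhalf²=0.547044
  +F: nom +2.700 → Σnom=-43.320; wc +0.101/-0.281 → slack +2.130/-1.529; half-tol=0.191, Σhalf²=0.583525
  -G: nom -11.610 → Σnom=-54.930; wc +0.123/-0.060 → slack +2.253/-1.589; half-tol=0.091, Σhalf²=0.591897
  -H: nom -12.720 → Σnom=-67.650; wc +0.029/-0.440 → slack +2.282/-2.029; half-tol=0.235, Σhalf²=0.646888
  +I: nom +42.740 → Σnom=-24.910; wc +0.350/-0.320 → slack +2.632/-2.349; half-tol=0.335, Σhalf²=0.759113
Nominal = -24.910. Worst-case = [-24.910 - 2.349, -24.910 + 2.632] = [-27.259, -22.278]. RSS = √0.759113 = 0.871.

nominal=-24.910 wc=[-27.259,-22.278] rss=0.871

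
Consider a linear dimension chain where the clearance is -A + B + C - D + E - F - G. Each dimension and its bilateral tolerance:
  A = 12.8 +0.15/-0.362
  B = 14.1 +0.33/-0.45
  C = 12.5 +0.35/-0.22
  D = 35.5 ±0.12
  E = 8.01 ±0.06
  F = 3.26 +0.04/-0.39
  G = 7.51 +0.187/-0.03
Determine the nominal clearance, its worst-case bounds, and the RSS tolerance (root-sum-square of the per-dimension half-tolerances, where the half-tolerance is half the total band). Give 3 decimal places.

Stack each dimension's contribution:
  -A: nom -12.800 → Σnom=-12.800; wc +0.362/-0.150 → slack +0.362/-0.150; half-tol=0.256, Σhalf²=0.065536
  +B: nom +14.100 → Σnom=1.300; wc +0.330/-0.450 → slack +0.692/-0.600; half-tol=0.390, Σhalf²=0.217636
  +C: nom +12.500 → Σnom=13.800; wc +0.350/-0.220 → slack +1.042/-0.820; half-tol=0.285, Σhalf²=0.298861
  -D: nom -35.500 → Σnom=-21.700; wc +0.120/-0.120 → slack +1.162/-0.940; half-tol=0.120, Σhalf²=0.313261
  +E: nom +8.010 → Σnom=-13.690; wc +0.060/-0.060 → slack +1.222/-1.000; half-tol=0.060, Σhalf²=0.316861
  -F: nom -3.260 → Σnom=-16.950; wc +0.390/-0.040 → slack +1.612/-1.040; half-tol=0.215, Σhalf²=0.363086
  -G: nom -7.510 → Σnom=-24.460; wc +0.030/-0.187 → slack +1.642/-1.227; half-tol=0.108, Σhalf²=0.374858
Nominal = -24.460. Worst-case = [-24.460 - 1.227, -24.460 + 1.642] = [-25.687, -22.818]. RSS = √0.374858 = 0.612.

nominal=-24.460 wc=[-25.687,-22.818] rss=0.612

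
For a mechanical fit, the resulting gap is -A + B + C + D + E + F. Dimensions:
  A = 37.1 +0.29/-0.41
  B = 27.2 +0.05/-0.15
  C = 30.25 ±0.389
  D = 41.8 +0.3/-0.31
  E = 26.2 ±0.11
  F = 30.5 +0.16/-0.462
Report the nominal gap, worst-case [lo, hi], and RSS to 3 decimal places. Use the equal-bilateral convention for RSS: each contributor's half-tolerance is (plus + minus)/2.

nominal=118.850 wc=[117.139,120.269] rss=0.697

Stack each dimension's contribution:
  -A: nom -37.100 → Σnom=-37.100; wc +0.410/-0.290 → slack +0.410/-0.290; half-tol=0.350, Σhalf²=0.122500
  +B: nom +27.200 → Σnom=-9.900; wc +0.050/-0.150 → slack +0.460/-0.440; half-tol=0.100, Σhalf²=0.132500
  +C: nom +30.250 → Σnom=20.350; wc +0.389/-0.389 → slack +0.849/-0.829; half-tol=0.389, Σhalf²=0.283821
  +D: nom +41.800 → Σnom=62.150; wc +0.300/-0.310 → slack +1.149/-1.139; half-tol=0.305, Σhalf²=0.376846
  +E: nom +26.200 → Σnom=88.350; wc +0.110/-0.110 → slack +1.259/-1.249; half-tol=0.110, Σhalf²=0.388946
  +F: nom +30.500 → Σnom=118.850; wc +0.160/-0.462 → slack +1.419/-1.711; half-tol=0.311, Σhalf²=0.485667
Nominal = 118.850. Worst-case = [118.850 - 1.711, 118.850 + 1.419] = [117.139, 120.269]. RSS = √0.485667 = 0.697.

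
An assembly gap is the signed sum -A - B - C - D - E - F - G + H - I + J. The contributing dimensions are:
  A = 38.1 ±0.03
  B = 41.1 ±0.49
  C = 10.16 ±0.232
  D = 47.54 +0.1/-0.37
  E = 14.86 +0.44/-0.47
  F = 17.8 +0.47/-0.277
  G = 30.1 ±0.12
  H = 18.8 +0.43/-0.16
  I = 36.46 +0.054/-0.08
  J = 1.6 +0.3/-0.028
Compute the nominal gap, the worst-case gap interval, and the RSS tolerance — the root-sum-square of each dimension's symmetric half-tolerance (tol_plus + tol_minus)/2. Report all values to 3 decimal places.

nominal=-215.720 wc=[-217.844,-212.921] rss=0.911

Stack each dimension's contribution:
  -A: nom -38.100 → Σnom=-38.100; wc +0.030/-0.030 → slack +0.030/-0.030; half-tol=0.030, Σhalf²=0.000900
  -B: nom -41.100 → Σnom=-79.200; wc +0.490/-0.490 → slack +0.520/-0.520; half-tol=0.490, Σhalf²=0.241000
  -C: nom -10.160 → Σnom=-89.360; wc +0.232/-0.232 → slack +0.752/-0.752; half-tol=0.232, Σhalf²=0.294824
  -D: nom -47.540 → Σnom=-136.900; wc +0.370/-0.100 → slack +1.122/-0.852; half-tol=0.235, Σhalf²=0.350049
  -E: nom -14.860 → Σnom=-151.760; wc +0.470/-0.440 → slack +1.592/-1.292; half-tol=0.455, Σhalf²=0.557074
  -F: nom -17.800 → Σnom=-169.560; wc +0.277/-0.470 → slack +1.869/-1.762; half-tol=0.373, Σhalf²=0.696576
  -G: nom -30.100 → Σnom=-199.660; wc +0.120/-0.120 → slack +1.989/-1.882; half-tol=0.120, Σhalf²=0.710976
  +H: nom +18.800 → Σnom=-180.860; wc +0.430/-0.160 → slack +2.419/-2.042; half-tol=0.295, Σhalf²=0.798001
  -I: nom -36.460 → Σnom=-217.320; wc +0.080/-0.054 → slack +2.499/-2.096; half-tol=0.067, Σhalf²=0.802490
  +J: nom +1.600 → Σnom=-215.720; wc +0.300/-0.028 → slack +2.799/-2.124; half-tol=0.164, Σhalf²=0.829386
Nominal = -215.720. Worst-case = [-215.720 - 2.124, -215.720 + 2.799] = [-217.844, -212.921]. RSS = √0.829386 = 0.911.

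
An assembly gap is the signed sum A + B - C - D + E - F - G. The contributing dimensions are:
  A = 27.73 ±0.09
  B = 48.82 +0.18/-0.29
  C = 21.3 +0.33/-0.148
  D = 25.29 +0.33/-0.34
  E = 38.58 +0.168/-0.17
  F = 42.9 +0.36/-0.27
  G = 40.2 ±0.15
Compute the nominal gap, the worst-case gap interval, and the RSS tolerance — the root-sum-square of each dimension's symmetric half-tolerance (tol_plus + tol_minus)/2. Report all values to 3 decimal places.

Stack each dimension's contribution:
  +A: nom +27.730 → Σnom=27.730; wc +0.090/-0.090 → slack +0.090/-0.090; half-tol=0.090, Σhalf²=0.008100
  +B: nom +48.820 → Σnom=76.550; wc +0.180/-0.290 → slack +0.270/-0.380; half-tol=0.235, Σhalf²=0.063325
  -C: nom -21.300 → Σnom=55.250; wc +0.148/-0.330 → slack +0.418/-0.710; half-tol=0.239, Σhalf²=0.120446
  -D: nom -25.290 → Σnom=29.960; wc +0.340/-0.330 → slack +0.758/-1.040; half-tol=0.335, Σhalf²=0.232671
  +E: nom +38.580 → Σnom=68.540; wc +0.168/-0.170 → slack +0.926/-1.210; half-tol=0.169, Σhalf²=0.261232
  -F: nom -42.900 → Σnom=25.640; wc +0.270/-0.360 → slack +1.196/-1.570; half-tol=0.315, Σhalf²=0.360457
  -G: nom -40.200 → Σnom=-14.560; wc +0.150/-0.150 → slack +1.346/-1.720; half-tol=0.150, Σhalf²=0.382957
Nominal = -14.560. Worst-case = [-14.560 - 1.720, -14.560 + 1.346] = [-16.280, -13.214]. RSS = √0.382957 = 0.619.

nominal=-14.560 wc=[-16.280,-13.214] rss=0.619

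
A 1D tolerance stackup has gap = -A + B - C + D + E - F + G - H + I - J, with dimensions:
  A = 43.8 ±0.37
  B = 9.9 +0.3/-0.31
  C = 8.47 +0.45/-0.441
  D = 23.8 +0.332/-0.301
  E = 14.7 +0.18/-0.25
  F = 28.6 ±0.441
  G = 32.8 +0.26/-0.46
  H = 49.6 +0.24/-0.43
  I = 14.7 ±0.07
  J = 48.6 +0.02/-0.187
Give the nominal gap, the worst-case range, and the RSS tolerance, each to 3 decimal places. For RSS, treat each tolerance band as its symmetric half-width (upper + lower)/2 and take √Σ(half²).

nominal=-83.170 wc=[-86.082,-80.159] rss=1.013

Stack each dimension's contribution:
  -A: nom -43.800 → Σnom=-43.800; wc +0.370/-0.370 → slack +0.370/-0.370; half-tol=0.370, Σhalf²=0.136900
  +B: nom +9.900 → Σnom=-33.900; wc +0.300/-0.310 → slack +0.670/-0.680; half-tol=0.305, Σhalf²=0.229925
  -C: nom -8.470 → Σnom=-42.370; wc +0.441/-0.450 → slack +1.111/-1.130; half-tol=0.446, Σhalf²=0.428395
  +D: nom +23.800 → Σnom=-18.570; wc +0.332/-0.301 → slack +1.443/-1.431; half-tol=0.317, Σhalf²=0.528567
  +E: nom +14.700 → Σnom=-3.870; wc +0.180/-0.250 → slack +1.623/-1.681; half-tol=0.215, Σhalf²=0.574792
  -F: nom -28.600 → Σnom=-32.470; wc +0.441/-0.441 → slack +2.064/-2.122; half-tol=0.441, Σhalf²=0.769273
  +G: nom +32.800 → Σnom=0.330; wc +0.260/-0.460 → slack +2.324/-2.582; half-tol=0.360, Σhalf²=0.898873
  -H: nom -49.600 → Σnom=-49.270; wc +0.430/-0.240 → slack +2.754/-2.822; half-tol=0.335, Σhalf²=1.011098
  +I: nom +14.700 → Σnom=-34.570; wc +0.070/-0.070 → slack +2.824/-2.892; half-tol=0.070, Σhalf²=1.015998
  -J: nom -48.600 → Σnom=-83.170; wc +0.187/-0.020 → slack +3.011/-2.912; half-tol=0.103, Σhalf²=1.026711
Nominal = -83.170. Worst-case = [-83.170 - 2.912, -83.170 + 3.011] = [-86.082, -80.159]. RSS = √1.026711 = 1.013.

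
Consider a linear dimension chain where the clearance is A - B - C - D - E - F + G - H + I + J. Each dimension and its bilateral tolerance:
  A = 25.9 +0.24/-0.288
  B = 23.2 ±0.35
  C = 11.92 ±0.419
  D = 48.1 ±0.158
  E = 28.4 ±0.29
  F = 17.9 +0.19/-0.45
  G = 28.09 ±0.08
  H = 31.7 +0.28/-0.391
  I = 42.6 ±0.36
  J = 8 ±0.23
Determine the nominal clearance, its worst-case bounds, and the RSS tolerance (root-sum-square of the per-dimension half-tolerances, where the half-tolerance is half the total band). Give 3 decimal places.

Stack each dimension's contribution:
  +A: nom +25.900 → Σnom=25.900; wc +0.240/-0.288 → slack +0.240/-0.288; half-tol=0.264, Σhalf²=0.069696
  -B: nom -23.200 → Σnom=2.700; wc +0.350/-0.350 → slack +0.590/-0.638; half-tol=0.350, Σhalf²=0.192196
  -C: nom -11.920 → Σnom=-9.220; wc +0.419/-0.419 → slack +1.009/-1.057; half-tol=0.419, Σhalf²=0.367757
  -D: nom -48.100 → Σnom=-57.320; wc +0.158/-0.158 → slack +1.167/-1.215; half-tol=0.158, Σhalf²=0.392721
  -E: nom -28.400 → Σnom=-85.720; wc +0.290/-0.290 → slack +1.457/-1.505; half-tol=0.290, Σhalf²=0.476821
  -F: nom -17.900 → Σnom=-103.620; wc +0.450/-0.190 → slack +1.907/-1.695; half-tol=0.320, Σhalf²=0.579221
  +G: nom +28.090 → Σnom=-75.530; wc +0.080/-0.080 → slack +1.987/-1.775; half-tol=0.080, Σhalf²=0.585621
  -H: nom -31.700 → Σnom=-107.230; wc +0.391/-0.280 → slack +2.378/-2.055; half-tol=0.336, Σhalf²=0.698181
  +I: nom +42.600 → Σnom=-64.630; wc +0.360/-0.360 → slack +2.738/-2.415; half-tol=0.360, Σhalf²=0.827781
  +J: nom +8.000 → Σnom=-56.630; wc +0.230/-0.230 → slack +2.968/-2.645; half-tol=0.230, Σhalf²=0.880681
Nominal = -56.630. Worst-case = [-56.630 - 2.645, -56.630 + 2.968] = [-59.275, -53.662]. RSS = √0.880681 = 0.938.

nominal=-56.630 wc=[-59.275,-53.662] rss=0.938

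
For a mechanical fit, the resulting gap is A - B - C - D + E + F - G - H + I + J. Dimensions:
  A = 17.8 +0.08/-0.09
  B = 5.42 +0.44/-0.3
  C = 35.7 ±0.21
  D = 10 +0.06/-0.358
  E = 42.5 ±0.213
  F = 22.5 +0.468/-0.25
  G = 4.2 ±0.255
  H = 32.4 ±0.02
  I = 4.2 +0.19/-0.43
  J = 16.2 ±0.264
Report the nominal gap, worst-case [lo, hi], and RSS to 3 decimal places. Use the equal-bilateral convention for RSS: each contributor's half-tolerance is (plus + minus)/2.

nominal=15.480 wc=[13.248,17.838] rss=0.798

Stack each dimension's contribution:
  +A: nom +17.800 → Σnom=17.800; wc +0.080/-0.090 → slack +0.080/-0.090; half-tol=0.085, Σhalf²=0.007225
  -B: nom -5.420 → Σnom=12.380; wc +0.300/-0.440 → slack +0.380/-0.530; half-tol=0.370, Σhalf²=0.144125
  -C: nom -35.700 → Σnom=-23.320; wc +0.210/-0.210 → slack +0.590/-0.740; half-tol=0.210, Σhalf²=0.188225
  -D: nom -10.000 → Σnom=-33.320; wc +0.358/-0.060 → slack +0.948/-0.800; half-tol=0.209, Σhalf²=0.231906
  +E: nom +42.500 → Σnom=9.180; wc +0.213/-0.213 → slack +1.161/-1.013; half-tol=0.213, Σhalf²=0.277275
  +F: nom +22.500 → Σnom=31.680; wc +0.468/-0.250 → slack +1.629/-1.263; half-tol=0.359, Σhalf²=0.406156
  -G: nom -4.200 → Σnom=27.480; wc +0.255/-0.255 → slack +1.884/-1.518; half-tol=0.255, Σhalf²=0.471181
  -H: nom -32.400 → Σnom=-4.920; wc +0.020/-0.020 → slack +1.904/-1.538; half-tol=0.020, Σhalf²=0.471581
  +I: nom +4.200 → Σnom=-0.720; wc +0.190/-0.430 → slack +2.094/-1.968; half-tol=0.310, Σhalf²=0.567681
  +J: nom +16.200 → Σnom=15.480; wc +0.264/-0.264 → slack +2.358/-2.232; half-tol=0.264, Σhalf²=0.637377
Nominal = 15.480. Worst-case = [15.480 - 2.232, 15.480 + 2.358] = [13.248, 17.838]. RSS = √0.637377 = 0.798.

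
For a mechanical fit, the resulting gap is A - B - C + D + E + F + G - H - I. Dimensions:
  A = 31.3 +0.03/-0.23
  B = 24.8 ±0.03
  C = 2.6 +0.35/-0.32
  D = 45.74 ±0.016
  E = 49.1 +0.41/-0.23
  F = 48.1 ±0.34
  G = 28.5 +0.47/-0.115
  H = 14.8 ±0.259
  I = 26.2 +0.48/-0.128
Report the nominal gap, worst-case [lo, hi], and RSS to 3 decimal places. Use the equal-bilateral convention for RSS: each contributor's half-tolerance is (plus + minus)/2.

Stack each dimension's contribution:
  +A: nom +31.300 → Σnom=31.300; wc +0.030/-0.230 → slack +0.030/-0.230; half-tol=0.130, Σhalf²=0.016900
  -B: nom -24.800 → Σnom=6.500; wc +0.030/-0.030 → slack +0.060/-0.260; half-tol=0.030, Σhalf²=0.017800
  -C: nom -2.600 → Σnom=3.900; wc +0.320/-0.350 → slack +0.380/-0.610; half-tol=0.335, Σhalf²=0.130025
  +D: nom +45.740 → Σnom=49.640; wc +0.016/-0.016 → slack +0.396/-0.626; half-tol=0.016, Σhalf²=0.130281
  +E: nom +49.100 → Σnom=98.740; wc +0.410/-0.230 → slack +0.806/-0.856; half-tol=0.320, Σhalf²=0.232681
  +F: nom +48.100 → Σnom=146.840; wc +0.340/-0.340 → slack +1.146/-1.196; half-tol=0.340, Σhalf²=0.348281
  +G: nom +28.500 → Σnom=175.340; wc +0.470/-0.115 → slack +1.616/-1.311; half-tol=0.292, Σhalf²=0.433837
  -H: nom -14.800 → Σnom=160.540; wc +0.259/-0.259 → slack +1.875/-1.570; half-tol=0.259, Σhalf²=0.500918
  -I: nom -26.200 → Σnom=134.340; wc +0.128/-0.480 → slack +2.003/-2.050; half-tol=0.304, Σhalf²=0.593334
Nominal = 134.340. Worst-case = [134.340 - 2.050, 134.340 + 2.003] = [132.290, 136.343]. RSS = √0.593334 = 0.770.

nominal=134.340 wc=[132.290,136.343] rss=0.770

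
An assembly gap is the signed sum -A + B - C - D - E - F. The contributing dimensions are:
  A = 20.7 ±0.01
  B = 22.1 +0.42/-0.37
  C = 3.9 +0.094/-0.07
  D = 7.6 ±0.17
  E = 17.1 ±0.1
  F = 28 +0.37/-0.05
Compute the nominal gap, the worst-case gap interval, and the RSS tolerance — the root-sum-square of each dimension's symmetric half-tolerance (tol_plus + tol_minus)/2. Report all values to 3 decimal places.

Stack each dimension's contribution:
  -A: nom -20.700 → Σnom=-20.700; wc +0.010/-0.010 → slack +0.010/-0.010; half-tol=0.010, Σhalf²=0.000100
  +B: nom +22.100 → Σnom=1.400; wc +0.420/-0.370 → slack +0.430/-0.380; half-tol=0.395, Σhalf²=0.156125
  -C: nom -3.900 → Σnom=-2.500; wc +0.070/-0.094 → slack +0.500/-0.474; half-tol=0.082, Σhalf²=0.162849
  -D: nom -7.600 → Σnom=-10.100; wc +0.170/-0.170 → slack +0.670/-0.644; half-tol=0.170, Σhalf²=0.191749
  -E: nom -17.100 → Σnom=-27.200; wc +0.100/-0.100 → slack +0.770/-0.744; half-tol=0.100, Σhalf²=0.201749
  -F: nom -28.000 → Σnom=-55.200; wc +0.050/-0.370 → slack +0.820/-1.114; half-tol=0.210, Σhalf²=0.245849
Nominal = -55.200. Worst-case = [-55.200 - 1.114, -55.200 + 0.820] = [-56.314, -54.380]. RSS = √0.245849 = 0.496.

nominal=-55.200 wc=[-56.314,-54.380] rss=0.496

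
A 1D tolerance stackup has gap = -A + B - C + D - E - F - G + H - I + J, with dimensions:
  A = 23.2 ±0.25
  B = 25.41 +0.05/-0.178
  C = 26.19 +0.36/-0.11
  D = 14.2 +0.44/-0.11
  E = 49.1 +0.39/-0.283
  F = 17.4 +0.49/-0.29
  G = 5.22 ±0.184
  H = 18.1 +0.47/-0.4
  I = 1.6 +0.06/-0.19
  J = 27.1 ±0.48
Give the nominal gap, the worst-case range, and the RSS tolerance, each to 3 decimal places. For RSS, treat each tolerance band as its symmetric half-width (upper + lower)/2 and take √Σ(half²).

nominal=-37.900 wc=[-40.802,-35.153] rss=0.970

Stack each dimension's contribution:
  -A: nom -23.200 → Σnom=-23.200; wc +0.250/-0.250 → slack +0.250/-0.250; half-tol=0.250, Σhalf²=0.062500
  +B: nom +25.410 → Σnom=2.210; wc +0.050/-0.178 → slack +0.300/-0.428; half-tol=0.114, Σhalf²=0.075496
  -C: nom -26.190 → Σnom=-23.980; wc +0.110/-0.360 → slack +0.410/-0.788; half-tol=0.235, Σhalf²=0.130721
  +D: nom +14.200 → Σnom=-9.780; wc +0.440/-0.110 → slack +0.850/-0.898; half-tol=0.275, Σhalf²=0.206346
  -E: nom -49.100 → Σnom=-58.880; wc +0.283/-0.390 → slack +1.133/-1.288; half-tol=0.337, Σhalf²=0.319578
  -F: nom -17.400 → Σnom=-76.280; wc +0.290/-0.490 → slack +1.423/-1.778; half-tol=0.390, Σhalf²=0.471678
  -G: nom -5.220 → Σnom=-81.500; wc +0.184/-0.184 → slack +1.607/-1.962; half-tol=0.184, Σhalf²=0.505534
  +H: nom +18.100 → Σnom=-63.400; wc +0.470/-0.400 → slack +2.077/-2.362; half-tol=0.435, Σhalf²=0.694759
  -I: nom -1.600 → Σnom=-65.000; wc +0.190/-0.060 → slack +2.267/-2.422; half-tol=0.125, Σhalf²=0.710384
  +J: nom +27.100 → Σnom=-37.900; wc +0.480/-0.480 → slack +2.747/-2.902; half-tol=0.480, Σhalf²=0.940784
Nominal = -37.900. Worst-case = [-37.900 - 2.902, -37.900 + 2.747] = [-40.802, -35.153]. RSS = √0.940784 = 0.970.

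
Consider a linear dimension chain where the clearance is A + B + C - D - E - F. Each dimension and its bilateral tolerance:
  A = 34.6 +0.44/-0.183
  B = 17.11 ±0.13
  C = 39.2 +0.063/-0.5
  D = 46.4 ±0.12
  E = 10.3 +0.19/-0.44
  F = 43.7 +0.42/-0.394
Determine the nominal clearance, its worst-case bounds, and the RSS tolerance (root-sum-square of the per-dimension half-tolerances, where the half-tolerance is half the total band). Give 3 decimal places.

nominal=-9.490 wc=[-11.033,-7.903] rss=0.687

Stack each dimension's contribution:
  +A: nom +34.600 → Σnom=34.600; wc +0.440/-0.183 → slack +0.440/-0.183; half-tol=0.311, Σhalf²=0.097032
  +B: nom +17.110 → Σnom=51.710; wc +0.130/-0.130 → slack +0.570/-0.313; half-tol=0.130, Σhalf²=0.113932
  +C: nom +39.200 → Σnom=90.910; wc +0.063/-0.500 → slack +0.633/-0.813; half-tol=0.281, Σhalf²=0.193174
  -D: nom -46.400 → Σnom=44.510; wc +0.120/-0.120 → slack +0.753/-0.933; half-tol=0.120, Σhalf²=0.207574
  -E: nom -10.300 → Σnom=34.210; wc +0.440/-0.190 → slack +1.193/-1.123; half-tol=0.315, Σhalf²=0.306800
  -F: nom -43.700 → Σnom=-9.490; wc +0.394/-0.420 → slack +1.587/-1.543; half-tol=0.407, Σhalf²=0.472449
Nominal = -9.490. Worst-case = [-9.490 - 1.543, -9.490 + 1.587] = [-11.033, -7.903]. RSS = √0.472449 = 0.687.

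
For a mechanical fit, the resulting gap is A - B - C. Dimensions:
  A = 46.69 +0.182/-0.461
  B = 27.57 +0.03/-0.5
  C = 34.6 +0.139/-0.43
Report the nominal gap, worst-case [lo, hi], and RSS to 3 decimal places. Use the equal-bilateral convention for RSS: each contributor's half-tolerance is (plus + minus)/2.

Stack each dimension's contribution:
  +A: nom +46.690 → Σnom=46.690; wc +0.182/-0.461 → slack +0.182/-0.461; half-tol=0.322, Σhalf²=0.103362
  -B: nom -27.570 → Σnom=19.120; wc +0.500/-0.030 → slack +0.682/-0.491; half-tol=0.265, Σhalf²=0.173587
  -C: nom -34.600 → Σnom=-15.480; wc +0.430/-0.139 → slack +1.112/-0.630; half-tol=0.284, Σhalf²=0.254528
Nominal = -15.480. Worst-case = [-15.480 - 0.630, -15.480 + 1.112] = [-16.110, -14.368]. RSS = √0.254528 = 0.505.

nominal=-15.480 wc=[-16.110,-14.368] rss=0.505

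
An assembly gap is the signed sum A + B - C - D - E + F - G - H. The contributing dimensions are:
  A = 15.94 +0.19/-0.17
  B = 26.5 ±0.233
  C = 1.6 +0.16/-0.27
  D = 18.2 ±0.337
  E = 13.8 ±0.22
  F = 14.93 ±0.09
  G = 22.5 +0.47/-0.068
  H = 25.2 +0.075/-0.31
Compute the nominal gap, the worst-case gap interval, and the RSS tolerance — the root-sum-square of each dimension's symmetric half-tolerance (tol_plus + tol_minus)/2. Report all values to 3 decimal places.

Stack each dimension's contribution:
  +A: nom +15.940 → Σnom=15.940; wc +0.190/-0.170 → slack +0.190/-0.170; half-tol=0.180, Σhalf²=0.032400
  +B: nom +26.500 → Σnom=42.440; wc +0.233/-0.233 → slack +0.423/-0.403; half-tol=0.233, Σhalf²=0.086689
  -C: nom -1.600 → Σnom=40.840; wc +0.270/-0.160 → slack +0.693/-0.563; half-tol=0.215, Σhalf²=0.132914
  -D: nom -18.200 → Σnom=22.640; wc +0.337/-0.337 → slack +1.030/-0.900; half-tol=0.337, Σhalf²=0.246483
  -E: nom -13.800 → Σnom=8.840; wc +0.220/-0.220 → slack +1.250/-1.120; half-tol=0.220, Σhalf²=0.294883
  +F: nom +14.930 → Σnom=23.770; wc +0.090/-0.090 → slack +1.340/-1.210; half-tol=0.090, Σhalf²=0.302983
  -G: nom -22.500 → Σnom=1.270; wc +0.068/-0.470 → slack +1.408/-1.680; half-tol=0.269, Σhalf²=0.375344
  -H: nom -25.200 → Σnom=-23.930; wc +0.310/-0.075 → slack +1.718/-1.755; half-tol=0.193, Σhalf²=0.412400
Nominal = -23.930. Worst-case = [-23.930 - 1.755, -23.930 + 1.718] = [-25.685, -22.212]. RSS = √0.412400 = 0.642.

nominal=-23.930 wc=[-25.685,-22.212] rss=0.642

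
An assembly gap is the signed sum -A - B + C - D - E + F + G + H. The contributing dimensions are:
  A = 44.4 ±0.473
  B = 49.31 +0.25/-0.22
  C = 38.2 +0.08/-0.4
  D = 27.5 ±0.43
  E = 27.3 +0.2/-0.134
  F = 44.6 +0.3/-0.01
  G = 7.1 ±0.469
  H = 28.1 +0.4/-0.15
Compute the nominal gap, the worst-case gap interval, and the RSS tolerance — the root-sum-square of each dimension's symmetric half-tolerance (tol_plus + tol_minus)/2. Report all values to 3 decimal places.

Stack each dimension's contribution:
  -A: nom -44.400 → Σnom=-44.400; wc +0.473/-0.473 → slack +0.473/-0.473; half-tol=0.473, Σhalf²=0.223729
  -B: nom -49.310 → Σnom=-93.710; wc +0.220/-0.250 → slack +0.693/-0.723; half-tol=0.235, Σhalf²=0.278954
  +C: nom +38.200 → Σnom=-55.510; wc +0.080/-0.400 → slack +0.773/-1.123; half-tol=0.240, Σhalf²=0.336554
  -D: nom -27.500 → Σnom=-83.010; wc +0.430/-0.430 → slack +1.203/-1.553; half-tol=0.430, Σhalf²=0.521454
  -E: nom -27.300 → Σnom=-110.310; wc +0.134/-0.200 → slack +1.337/-1.753; half-tol=0.167, Σhalf²=0.549343
  +F: nom +44.600 → Σnom=-65.710; wc +0.300/-0.010 → slack +1.637/-1.763; half-tol=0.155, Σhalf²=0.573368
  +G: nom +7.100 → Σnom=-58.610; wc +0.469/-0.469 → slack +2.106/-2.232; half-tol=0.469, Σhalf²=0.793329
  +H: nom +28.100 → Σnom=-30.510; wc +0.400/-0.150 → slack +2.506/-2.382; half-tol=0.275, Σhalf²=0.868954
Nominal = -30.510. Worst-case = [-30.510 - 2.382, -30.510 + 2.506] = [-32.892, -28.004]. RSS = √0.868954 = 0.932.

nominal=-30.510 wc=[-32.892,-28.004] rss=0.932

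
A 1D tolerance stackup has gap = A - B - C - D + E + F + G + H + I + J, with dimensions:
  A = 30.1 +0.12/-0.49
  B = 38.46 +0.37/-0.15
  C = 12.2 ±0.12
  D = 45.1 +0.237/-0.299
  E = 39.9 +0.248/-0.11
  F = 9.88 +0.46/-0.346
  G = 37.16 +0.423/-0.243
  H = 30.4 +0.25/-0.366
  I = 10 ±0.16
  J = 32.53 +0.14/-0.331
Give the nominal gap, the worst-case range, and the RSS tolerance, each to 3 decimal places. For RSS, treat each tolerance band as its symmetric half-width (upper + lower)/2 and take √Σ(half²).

nominal=94.210 wc=[91.437,96.580] rss=0.853

Stack each dimension's contribution:
  +A: nom +30.100 → Σnom=30.100; wc +0.120/-0.490 → slack +0.120/-0.490; half-tol=0.305, Σhalf²=0.093025
  -B: nom -38.460 → Σnom=-8.360; wc +0.150/-0.370 → slack +0.270/-0.860; half-tol=0.260, Σhalf²=0.160625
  -C: nom -12.200 → Σnom=-20.560; wc +0.120/-0.120 → slack +0.390/-0.980; half-tol=0.120, Σhalf²=0.175025
  -D: nom -45.100 → Σnom=-65.660; wc +0.299/-0.237 → slack +0.689/-1.217; half-tol=0.268, Σhalf²=0.246849
  +E: nom +39.900 → Σnom=-25.760; wc +0.248/-0.110 → slack +0.937/-1.327; half-tol=0.179, Σhalf²=0.278890
  +F: nom +9.880 → Σnom=-15.880; wc +0.460/-0.346 → slack +1.397/-1.673; half-tol=0.403, Σhalf²=0.441299
  +G: nom +37.160 → Σnom=21.280; wc +0.423/-0.243 → slack +1.820/-1.916; half-tol=0.333, Σhalf²=0.552188
  +H: nom +30.400 → Σnom=51.680; wc +0.250/-0.366 → slack +2.070/-2.282; half-tol=0.308, Σhalf²=0.647052
  +I: nom +10.000 → Σnom=61.680; wc +0.160/-0.160 → slack +2.230/-2.442; half-tol=0.160, Σhalf²=0.672652
  +J: nom +32.530 → Σnom=94.210; wc +0.140/-0.331 → slack +2.370/-2.773; half-tol=0.236, Σhalf²=0.728112
Nominal = 94.210. Worst-case = [94.210 - 2.773, 94.210 + 2.370] = [91.437, 96.580]. RSS = √0.728112 = 0.853.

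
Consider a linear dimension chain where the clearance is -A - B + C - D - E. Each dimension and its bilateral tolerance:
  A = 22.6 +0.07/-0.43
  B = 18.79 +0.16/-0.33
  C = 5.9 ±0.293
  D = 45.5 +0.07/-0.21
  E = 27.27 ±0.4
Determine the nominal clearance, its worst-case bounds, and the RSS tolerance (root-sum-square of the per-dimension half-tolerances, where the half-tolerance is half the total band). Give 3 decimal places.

nominal=-108.260 wc=[-109.253,-106.597] rss=0.623

Stack each dimension's contribution:
  -A: nom -22.600 → Σnom=-22.600; wc +0.430/-0.070 → slack +0.430/-0.070; half-tol=0.250, Σhalf²=0.062500
  -B: nom -18.790 → Σnom=-41.390; wc +0.330/-0.160 → slack +0.760/-0.230; half-tol=0.245, Σhalf²=0.122525
  +C: nom +5.900 → Σnom=-35.490; wc +0.293/-0.293 → slack +1.053/-0.523; half-tol=0.293, Σhalf²=0.208374
  -D: nom -45.500 → Σnom=-80.990; wc +0.210/-0.070 → slack +1.263/-0.593; half-tol=0.140, Σhalf²=0.227974
  -E: nom -27.270 → Σnom=-108.260; wc +0.400/-0.400 → slack +1.663/-0.993; half-tol=0.400, Σhalf²=0.387974
Nominal = -108.260. Worst-case = [-108.260 - 0.993, -108.260 + 1.663] = [-109.253, -106.597]. RSS = √0.387974 = 0.623.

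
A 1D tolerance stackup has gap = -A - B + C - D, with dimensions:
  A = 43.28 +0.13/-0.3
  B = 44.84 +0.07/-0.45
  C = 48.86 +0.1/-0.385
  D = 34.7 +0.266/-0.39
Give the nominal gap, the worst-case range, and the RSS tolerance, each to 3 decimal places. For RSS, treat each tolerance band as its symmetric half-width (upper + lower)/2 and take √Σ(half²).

nominal=-73.960 wc=[-74.811,-72.720] rss=0.529

Stack each dimension's contribution:
  -A: nom -43.280 → Σnom=-43.280; wc +0.300/-0.130 → slack +0.300/-0.130; half-tol=0.215, Σhalf²=0.046225
  -B: nom -44.840 → Σnom=-88.120; wc +0.450/-0.070 → slack +0.750/-0.200; half-tol=0.260, Σhalf²=0.113825
  +C: nom +48.860 → Σnom=-39.260; wc +0.100/-0.385 → slack +0.850/-0.585; half-tol=0.242, Σhalf²=0.172631
  -D: nom -34.700 → Σnom=-73.960; wc +0.390/-0.266 → slack +1.240/-0.851; half-tol=0.328, Σhalf²=0.280215
Nominal = -73.960. Worst-case = [-73.960 - 0.851, -73.960 + 1.240] = [-74.811, -72.720]. RSS = √0.280215 = 0.529.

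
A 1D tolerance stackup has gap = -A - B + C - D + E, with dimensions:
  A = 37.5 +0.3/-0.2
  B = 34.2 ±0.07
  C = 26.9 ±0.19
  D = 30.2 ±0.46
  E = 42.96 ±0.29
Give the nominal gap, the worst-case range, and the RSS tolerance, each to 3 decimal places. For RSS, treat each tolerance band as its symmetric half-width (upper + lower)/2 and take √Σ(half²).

nominal=-32.040 wc=[-33.350,-30.830] rss=0.632

Stack each dimension's contribution:
  -A: nom -37.500 → Σnom=-37.500; wc +0.200/-0.300 → slack +0.200/-0.300; half-tol=0.250, Σhalf²=0.062500
  -B: nom -34.200 → Σnom=-71.700; wc +0.070/-0.070 → slack +0.270/-0.370; half-tol=0.070, Σhalf²=0.067400
  +C: nom +26.900 → Σnom=-44.800; wc +0.190/-0.190 → slack +0.460/-0.560; half-tol=0.190, Σhalf²=0.103500
  -D: nom -30.200 → Σnom=-75.000; wc +0.460/-0.460 → slack +0.920/-1.020; half-tol=0.460, Σhalf²=0.315100
  +E: nom +42.960 → Σnom=-32.040; wc +0.290/-0.290 → slack +1.210/-1.310; half-tol=0.290, Σhalf²=0.399200
Nominal = -32.040. Worst-case = [-32.040 - 1.310, -32.040 + 1.210] = [-33.350, -30.830]. RSS = √0.399200 = 0.632.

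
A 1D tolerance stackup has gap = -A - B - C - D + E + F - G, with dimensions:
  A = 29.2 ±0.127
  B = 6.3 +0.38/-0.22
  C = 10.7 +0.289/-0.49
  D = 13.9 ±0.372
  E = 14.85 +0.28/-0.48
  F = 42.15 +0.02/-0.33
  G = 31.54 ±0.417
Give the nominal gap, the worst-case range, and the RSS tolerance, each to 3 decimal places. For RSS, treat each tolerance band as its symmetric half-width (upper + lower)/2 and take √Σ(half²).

nominal=-34.640 wc=[-37.035,-32.714] rss=0.863

Stack each dimension's contribution:
  -A: nom -29.200 → Σnom=-29.200; wc +0.127/-0.127 → slack +0.127/-0.127; half-tol=0.127, Σhalf²=0.016129
  -B: nom -6.300 → Σnom=-35.500; wc +0.220/-0.380 → slack +0.347/-0.507; half-tol=0.300, Σhalf²=0.106129
  -C: nom -10.700 → Σnom=-46.200; wc +0.490/-0.289 → slack +0.837/-0.796; half-tol=0.389, Σhalf²=0.257839
  -D: nom -13.900 → Σnom=-60.100; wc +0.372/-0.372 → slack +1.209/-1.168; half-tol=0.372, Σhalf²=0.396223
  +E: nom +14.850 → Σnom=-45.250; wc +0.280/-0.480 → slack +1.489/-1.648; half-tol=0.380, Σhalf²=0.540623
  +F: nom +42.150 → Σnom=-3.100; wc +0.020/-0.330 → slack +1.509/-1.978; half-tol=0.175, Σhalf²=0.571248
  -G: nom -31.540 → Σnom=-34.640; wc +0.417/-0.417 → slack +1.926/-2.395; half-tol=0.417, Σhalf²=0.745137
Nominal = -34.640. Worst-case = [-34.640 - 2.395, -34.640 + 1.926] = [-37.035, -32.714]. RSS = √0.745137 = 0.863.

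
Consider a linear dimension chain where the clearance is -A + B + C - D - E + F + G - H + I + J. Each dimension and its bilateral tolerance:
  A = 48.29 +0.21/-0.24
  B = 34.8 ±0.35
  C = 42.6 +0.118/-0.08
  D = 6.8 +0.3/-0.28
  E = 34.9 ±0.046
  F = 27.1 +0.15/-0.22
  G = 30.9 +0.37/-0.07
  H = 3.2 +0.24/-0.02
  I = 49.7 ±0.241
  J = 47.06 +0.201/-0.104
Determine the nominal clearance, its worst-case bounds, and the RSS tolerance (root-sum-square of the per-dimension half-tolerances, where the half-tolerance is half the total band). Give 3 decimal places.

nominal=138.970 wc=[137.109,140.986] rss=0.671

Stack each dimension's contribution:
  -A: nom -48.290 → Σnom=-48.290; wc +0.240/-0.210 → slack +0.240/-0.210; half-tol=0.225, Σhalf²=0.050625
  +B: nom +34.800 → Σnom=-13.490; wc +0.350/-0.350 → slack +0.590/-0.560; half-tol=0.350, Σhalf²=0.173125
  +C: nom +42.600 → Σnom=29.110; wc +0.118/-0.080 → slack +0.708/-0.640; half-tol=0.099, Σhalf²=0.182926
  -D: nom -6.800 → Σnom=22.310; wc +0.280/-0.300 → slack +0.988/-0.940; half-tol=0.290, Σhalf²=0.267026
  -E: nom -34.900 → Σnom=-12.590; wc +0.046/-0.046 → slack +1.034/-0.986; half-tol=0.046, Σhalf²=0.269142
  +F: nom +27.100 → Σnom=14.510; wc +0.150/-0.220 → slack +1.184/-1.206; half-tol=0.185, Σhalf²=0.303367
  +G: nom +30.900 → Σnom=45.410; wc +0.370/-0.070 → slack +1.554/-1.276; half-tol=0.220, Σhalf²=0.351767
  -H: nom -3.200 → Σnom=42.210; wc +0.020/-0.240 → slack +1.574/-1.516; half-tol=0.130, Σhalf²=0.368667
  +I: nom +49.700 → Σnom=91.910; wc +0.241/-0.241 → slack +1.815/-1.757; half-tol=0.241, Σhalf²=0.426748
  +J: nom +47.060 → Σnom=138.970; wc +0.201/-0.104 → slack +2.016/-1.861; half-tol=0.152, Σhalf²=0.450004
Nominal = 138.970. Worst-case = [138.970 - 1.861, 138.970 + 2.016] = [137.109, 140.986]. RSS = √0.450004 = 0.671.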